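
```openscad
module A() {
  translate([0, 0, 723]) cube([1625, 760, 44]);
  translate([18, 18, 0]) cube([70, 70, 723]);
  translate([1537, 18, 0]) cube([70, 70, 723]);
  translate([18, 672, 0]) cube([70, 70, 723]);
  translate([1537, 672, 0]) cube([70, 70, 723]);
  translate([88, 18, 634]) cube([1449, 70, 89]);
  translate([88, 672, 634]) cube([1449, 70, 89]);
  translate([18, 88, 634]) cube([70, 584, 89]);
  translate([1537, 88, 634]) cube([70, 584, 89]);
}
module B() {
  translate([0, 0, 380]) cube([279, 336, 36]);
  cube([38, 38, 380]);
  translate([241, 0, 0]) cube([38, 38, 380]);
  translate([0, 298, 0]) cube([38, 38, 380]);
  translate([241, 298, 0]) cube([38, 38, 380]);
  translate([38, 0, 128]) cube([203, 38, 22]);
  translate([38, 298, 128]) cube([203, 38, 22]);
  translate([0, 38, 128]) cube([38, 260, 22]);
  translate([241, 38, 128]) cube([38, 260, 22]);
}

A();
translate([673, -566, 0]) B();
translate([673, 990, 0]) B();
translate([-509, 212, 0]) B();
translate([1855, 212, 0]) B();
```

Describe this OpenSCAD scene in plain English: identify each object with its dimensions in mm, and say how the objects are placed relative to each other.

A is a table with a 1625×760 mm rectangular top, 44 mm thick, top surface at z = 767 mm, supported by four 70×70 mm square legs, each inset 18 mm from the nearest pair of top edges, running from the floor. Four apron rails, 70 mm thick and 89 mm tall, run between adjacent legs with their top edges flush with the underside of the top and their outer faces flush with the legs' outer faces.

B is a four-legged stool. The seat is 279×336 mm, 36 mm thick, top at z = 416 mm. It stands on four square legs, each 38×38 mm in cross-section, from z = 0 to the seat underside, each flush with a corner of the seat. Four stretchers, 38 mm wide and 22 mm tall, connect adjacent legs with their undersides at z = 128 mm, each running between the inner faces of the legs it joins and aligned with the legs' outer faces on the other axis.

Four stools sit around the table at the −y, +y, −x, +x sides.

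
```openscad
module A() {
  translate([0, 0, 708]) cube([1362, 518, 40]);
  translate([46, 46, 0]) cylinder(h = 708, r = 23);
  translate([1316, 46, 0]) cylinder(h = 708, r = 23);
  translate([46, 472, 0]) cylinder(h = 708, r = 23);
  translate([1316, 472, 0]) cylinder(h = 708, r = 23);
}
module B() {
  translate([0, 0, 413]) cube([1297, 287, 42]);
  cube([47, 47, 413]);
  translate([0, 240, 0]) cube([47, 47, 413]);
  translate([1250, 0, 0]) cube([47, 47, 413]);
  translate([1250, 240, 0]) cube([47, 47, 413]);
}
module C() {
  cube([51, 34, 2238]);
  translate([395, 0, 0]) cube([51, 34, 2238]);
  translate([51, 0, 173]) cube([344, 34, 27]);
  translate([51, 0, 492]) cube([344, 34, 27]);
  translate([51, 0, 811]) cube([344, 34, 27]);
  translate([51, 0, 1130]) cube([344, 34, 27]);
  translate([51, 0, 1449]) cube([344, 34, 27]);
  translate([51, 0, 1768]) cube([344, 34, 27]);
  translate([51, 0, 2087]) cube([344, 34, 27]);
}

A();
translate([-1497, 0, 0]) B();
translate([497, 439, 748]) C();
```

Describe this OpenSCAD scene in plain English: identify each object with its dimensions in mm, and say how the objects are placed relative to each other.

A is a rectangular dining table. The top is 1362×518×40 mm with its upper surface at z = 748 mm. It stands on four round legs of 46 mm diameter, each leg's bounding box inset 23 mm from the nearest pair of top edges, running from the floor to the underside of the top.

B is a long wooden bench with a 1297 mm (x) × 287 mm (y) seat, 42 mm thick, its top surface 455 mm above the floor. Four 47 mm square legs at the seat corners, flush with the edges, run from z = 0 to the seat underside.

C is a wooden ladder with two side rails of 51×34 mm section and 2238 mm height, set 446 mm apart overall. Between them run 7 rectangular rungs (34 mm deep, 27 mm thick), front faces flush with the rails' −y face. The bottom of the first rung is 173 mm above the floor and each subsequent rung is 319 mm higher than the one below.

The bench is on the floor beside the table on its −x side. The ladder is on top of the table.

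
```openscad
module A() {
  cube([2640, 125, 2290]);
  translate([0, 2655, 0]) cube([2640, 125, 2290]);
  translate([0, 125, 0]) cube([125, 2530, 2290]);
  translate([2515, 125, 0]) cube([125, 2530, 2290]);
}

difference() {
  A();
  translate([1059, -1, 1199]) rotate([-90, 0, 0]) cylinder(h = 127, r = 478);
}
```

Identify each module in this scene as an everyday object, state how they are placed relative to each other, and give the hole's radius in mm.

A is a house frame. The house frame has a circular hole through its front wall. The hole's radius is 478 mm.

The subtracted cylinder has r = 478 mm.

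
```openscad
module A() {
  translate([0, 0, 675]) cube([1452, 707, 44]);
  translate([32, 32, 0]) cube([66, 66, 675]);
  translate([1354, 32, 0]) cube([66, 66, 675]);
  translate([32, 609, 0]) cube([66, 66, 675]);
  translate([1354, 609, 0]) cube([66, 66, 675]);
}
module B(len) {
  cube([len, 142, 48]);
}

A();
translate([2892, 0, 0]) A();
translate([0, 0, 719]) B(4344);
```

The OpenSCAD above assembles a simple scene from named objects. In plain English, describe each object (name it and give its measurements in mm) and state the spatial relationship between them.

A is a table with a 1452×707 mm rectangular top, 44 mm thick, top surface at z = 719 mm, supported by four 66×66 mm square legs, each inset 32 mm from the nearest pair of top edges, running from the floor.

B is a rectangular beam 4344 mm long (x), 142 mm deep (y), 48 mm thick (z).

The beam spans the tops of two tables placed 1440 mm apart, resting at z = 719 mm.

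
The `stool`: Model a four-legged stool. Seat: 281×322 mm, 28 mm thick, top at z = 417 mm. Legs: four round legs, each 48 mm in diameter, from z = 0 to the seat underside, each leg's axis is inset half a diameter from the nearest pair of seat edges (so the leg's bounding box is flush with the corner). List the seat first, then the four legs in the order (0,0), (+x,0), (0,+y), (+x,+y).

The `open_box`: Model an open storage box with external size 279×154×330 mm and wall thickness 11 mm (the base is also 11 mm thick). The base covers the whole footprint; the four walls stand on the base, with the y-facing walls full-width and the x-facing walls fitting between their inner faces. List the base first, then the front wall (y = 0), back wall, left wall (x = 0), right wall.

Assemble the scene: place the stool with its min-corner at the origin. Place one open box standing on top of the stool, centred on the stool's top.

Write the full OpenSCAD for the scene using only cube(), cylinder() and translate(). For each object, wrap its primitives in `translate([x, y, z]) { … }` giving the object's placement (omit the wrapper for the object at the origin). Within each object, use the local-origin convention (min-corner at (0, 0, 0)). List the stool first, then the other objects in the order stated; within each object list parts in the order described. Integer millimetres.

translate([0, 0, 389]) cube([281, 322, 28]);
translate([24, 24, 0]) cylinder(h = 389, r = 24);
translate([257, 24, 0]) cylinder(h = 389, r = 24);
translate([24, 298, 0]) cylinder(h = 389, r = 24);
translate([257, 298, 0]) cylinder(h = 389, r = 24);
translate([1, 84, 417]) {
  cube([279, 154, 11]);
  translate([0, 0, 11]) cube([279, 11, 319]);
  translate([0, 143, 11]) cube([279, 11, 319]);
  translate([0, 11, 11]) cube([11, 132, 319]);
  translate([268, 11, 11]) cube([11, 132, 319]);
}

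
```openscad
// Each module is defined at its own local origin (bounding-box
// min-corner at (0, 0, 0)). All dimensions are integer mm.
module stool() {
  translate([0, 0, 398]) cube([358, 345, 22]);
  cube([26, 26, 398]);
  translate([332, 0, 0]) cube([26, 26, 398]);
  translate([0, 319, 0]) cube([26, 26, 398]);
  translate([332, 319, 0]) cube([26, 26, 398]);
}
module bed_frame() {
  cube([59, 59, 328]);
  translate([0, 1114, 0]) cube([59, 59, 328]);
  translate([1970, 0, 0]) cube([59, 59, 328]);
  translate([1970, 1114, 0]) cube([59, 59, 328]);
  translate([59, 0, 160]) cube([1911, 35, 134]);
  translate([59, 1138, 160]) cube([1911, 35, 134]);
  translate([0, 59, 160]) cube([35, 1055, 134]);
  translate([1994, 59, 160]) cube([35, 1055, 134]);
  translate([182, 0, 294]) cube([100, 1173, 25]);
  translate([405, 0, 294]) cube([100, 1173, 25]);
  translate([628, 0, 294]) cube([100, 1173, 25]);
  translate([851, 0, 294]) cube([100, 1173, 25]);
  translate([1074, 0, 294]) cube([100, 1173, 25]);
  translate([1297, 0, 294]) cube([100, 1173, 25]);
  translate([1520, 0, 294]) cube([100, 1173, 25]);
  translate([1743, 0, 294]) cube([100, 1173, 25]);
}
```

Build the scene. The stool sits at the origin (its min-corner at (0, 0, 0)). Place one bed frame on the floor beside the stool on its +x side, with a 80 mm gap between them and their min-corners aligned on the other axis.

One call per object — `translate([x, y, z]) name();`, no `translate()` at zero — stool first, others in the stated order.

stool();
translate([438, 0, 0]) bed_frame();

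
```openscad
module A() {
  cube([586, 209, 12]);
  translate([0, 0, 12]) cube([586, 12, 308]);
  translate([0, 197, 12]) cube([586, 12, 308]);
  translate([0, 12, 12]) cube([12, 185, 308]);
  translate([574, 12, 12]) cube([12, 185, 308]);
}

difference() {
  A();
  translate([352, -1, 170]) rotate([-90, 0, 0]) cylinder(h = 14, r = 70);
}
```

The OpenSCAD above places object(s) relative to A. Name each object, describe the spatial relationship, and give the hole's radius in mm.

A is an open box. The open box has a circular hole through its front wall. The hole's radius is 70 mm.

The subtracted cylinder has r = 70 mm.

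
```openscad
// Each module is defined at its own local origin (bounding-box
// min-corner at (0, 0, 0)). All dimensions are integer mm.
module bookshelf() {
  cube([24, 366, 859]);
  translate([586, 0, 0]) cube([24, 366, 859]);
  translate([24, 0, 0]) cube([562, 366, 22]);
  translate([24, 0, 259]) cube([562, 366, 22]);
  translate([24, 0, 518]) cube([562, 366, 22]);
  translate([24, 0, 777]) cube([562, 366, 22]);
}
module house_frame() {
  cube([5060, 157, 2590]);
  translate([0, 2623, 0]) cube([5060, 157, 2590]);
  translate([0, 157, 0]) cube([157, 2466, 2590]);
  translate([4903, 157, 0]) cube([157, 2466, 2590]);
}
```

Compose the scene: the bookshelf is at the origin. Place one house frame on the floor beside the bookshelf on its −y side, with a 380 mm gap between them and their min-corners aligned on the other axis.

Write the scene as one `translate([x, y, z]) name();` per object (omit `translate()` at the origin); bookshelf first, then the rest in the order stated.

bookshelf();
translate([0, -3160, 0]) house_frame();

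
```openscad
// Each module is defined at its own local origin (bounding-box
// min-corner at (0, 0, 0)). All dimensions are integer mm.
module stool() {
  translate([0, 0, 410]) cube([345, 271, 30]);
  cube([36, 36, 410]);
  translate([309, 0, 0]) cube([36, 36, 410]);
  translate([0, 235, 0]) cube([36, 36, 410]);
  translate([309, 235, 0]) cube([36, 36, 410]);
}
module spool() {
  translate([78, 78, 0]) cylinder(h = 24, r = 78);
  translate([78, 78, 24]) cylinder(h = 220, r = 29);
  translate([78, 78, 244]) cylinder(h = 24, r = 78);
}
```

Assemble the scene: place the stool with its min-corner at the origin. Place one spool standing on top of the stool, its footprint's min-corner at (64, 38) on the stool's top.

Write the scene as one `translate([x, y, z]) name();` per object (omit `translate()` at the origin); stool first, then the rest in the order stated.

stool();
translate([64, 38, 440]) spool();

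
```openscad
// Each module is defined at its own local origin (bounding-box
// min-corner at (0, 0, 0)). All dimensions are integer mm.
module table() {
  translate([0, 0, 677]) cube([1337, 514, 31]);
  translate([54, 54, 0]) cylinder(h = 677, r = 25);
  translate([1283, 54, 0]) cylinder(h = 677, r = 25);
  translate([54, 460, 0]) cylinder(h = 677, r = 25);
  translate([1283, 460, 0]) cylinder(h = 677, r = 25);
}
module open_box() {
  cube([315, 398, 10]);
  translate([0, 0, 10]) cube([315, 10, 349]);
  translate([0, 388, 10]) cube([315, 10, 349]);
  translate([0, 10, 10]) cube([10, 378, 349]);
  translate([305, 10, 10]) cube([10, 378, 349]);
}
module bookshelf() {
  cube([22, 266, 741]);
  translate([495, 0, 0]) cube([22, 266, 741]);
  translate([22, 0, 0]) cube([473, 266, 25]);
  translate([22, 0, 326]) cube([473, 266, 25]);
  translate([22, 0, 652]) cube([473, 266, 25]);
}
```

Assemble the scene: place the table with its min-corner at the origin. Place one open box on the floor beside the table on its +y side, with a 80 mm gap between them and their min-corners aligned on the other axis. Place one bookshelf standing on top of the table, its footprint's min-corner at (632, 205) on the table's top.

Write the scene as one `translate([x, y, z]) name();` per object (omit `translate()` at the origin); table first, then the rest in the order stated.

table();
translate([0, 594, 0]) open_box();
translate([632, 205, 708]) bookshelf();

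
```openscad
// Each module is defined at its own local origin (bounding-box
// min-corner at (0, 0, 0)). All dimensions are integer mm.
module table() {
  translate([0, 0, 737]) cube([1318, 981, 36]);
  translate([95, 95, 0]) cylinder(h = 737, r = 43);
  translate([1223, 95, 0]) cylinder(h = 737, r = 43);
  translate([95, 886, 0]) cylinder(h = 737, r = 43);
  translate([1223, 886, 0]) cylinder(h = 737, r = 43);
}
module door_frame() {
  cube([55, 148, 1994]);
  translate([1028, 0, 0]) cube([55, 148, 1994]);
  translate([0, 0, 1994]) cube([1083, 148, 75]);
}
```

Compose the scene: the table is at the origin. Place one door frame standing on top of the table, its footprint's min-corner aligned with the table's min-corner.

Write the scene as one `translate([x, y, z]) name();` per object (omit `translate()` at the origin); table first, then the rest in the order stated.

table();
translate([0, 0, 773]) door_frame();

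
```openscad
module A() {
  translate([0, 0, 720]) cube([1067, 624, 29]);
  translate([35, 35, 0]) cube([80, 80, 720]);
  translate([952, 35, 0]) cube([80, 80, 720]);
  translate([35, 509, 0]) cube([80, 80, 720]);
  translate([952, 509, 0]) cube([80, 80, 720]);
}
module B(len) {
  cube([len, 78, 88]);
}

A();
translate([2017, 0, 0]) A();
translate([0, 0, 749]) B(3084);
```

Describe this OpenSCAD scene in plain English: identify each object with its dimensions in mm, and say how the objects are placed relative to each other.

A is a table: top 1067 mm (x) × 624 mm (y), 29 mm thick, upper face at z = 749 mm, on four 80×80 mm square legs, each inset 35 mm from the nearest pair of top edges, running from z = 0 to the bottom of the top.

B is a rectangular beam 3084 mm long (x), 78 mm deep (y), 88 mm thick (z).

The beam spans the tops of two tables placed 950 mm apart, resting at z = 749 mm.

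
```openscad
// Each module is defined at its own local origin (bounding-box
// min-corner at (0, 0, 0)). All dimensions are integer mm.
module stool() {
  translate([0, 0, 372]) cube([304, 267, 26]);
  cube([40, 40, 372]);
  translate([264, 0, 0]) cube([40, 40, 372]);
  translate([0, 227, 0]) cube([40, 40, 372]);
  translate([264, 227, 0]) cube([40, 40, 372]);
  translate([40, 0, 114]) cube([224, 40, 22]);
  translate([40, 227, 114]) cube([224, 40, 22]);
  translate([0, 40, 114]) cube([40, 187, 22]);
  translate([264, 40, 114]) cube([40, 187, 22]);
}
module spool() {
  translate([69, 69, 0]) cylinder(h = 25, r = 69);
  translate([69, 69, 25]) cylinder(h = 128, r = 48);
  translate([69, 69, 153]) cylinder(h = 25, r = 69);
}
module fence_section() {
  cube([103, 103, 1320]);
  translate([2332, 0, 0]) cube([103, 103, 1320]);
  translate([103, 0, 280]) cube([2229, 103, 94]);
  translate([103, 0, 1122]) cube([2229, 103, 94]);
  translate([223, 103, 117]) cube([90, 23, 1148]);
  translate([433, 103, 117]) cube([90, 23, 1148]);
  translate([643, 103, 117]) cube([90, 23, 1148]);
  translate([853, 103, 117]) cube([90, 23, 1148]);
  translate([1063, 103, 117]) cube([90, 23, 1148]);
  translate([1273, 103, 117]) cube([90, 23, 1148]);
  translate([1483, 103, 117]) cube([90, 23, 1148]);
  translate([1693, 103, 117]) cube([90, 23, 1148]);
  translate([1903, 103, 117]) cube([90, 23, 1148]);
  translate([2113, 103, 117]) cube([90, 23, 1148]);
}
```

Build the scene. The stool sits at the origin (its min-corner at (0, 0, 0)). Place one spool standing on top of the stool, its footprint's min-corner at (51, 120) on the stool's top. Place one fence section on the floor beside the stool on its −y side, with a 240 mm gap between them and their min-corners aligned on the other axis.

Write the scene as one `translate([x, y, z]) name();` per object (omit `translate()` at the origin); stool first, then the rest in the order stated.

stool();
translate([51, 120, 398]) spool();
translate([0, -366, 0]) fence_section();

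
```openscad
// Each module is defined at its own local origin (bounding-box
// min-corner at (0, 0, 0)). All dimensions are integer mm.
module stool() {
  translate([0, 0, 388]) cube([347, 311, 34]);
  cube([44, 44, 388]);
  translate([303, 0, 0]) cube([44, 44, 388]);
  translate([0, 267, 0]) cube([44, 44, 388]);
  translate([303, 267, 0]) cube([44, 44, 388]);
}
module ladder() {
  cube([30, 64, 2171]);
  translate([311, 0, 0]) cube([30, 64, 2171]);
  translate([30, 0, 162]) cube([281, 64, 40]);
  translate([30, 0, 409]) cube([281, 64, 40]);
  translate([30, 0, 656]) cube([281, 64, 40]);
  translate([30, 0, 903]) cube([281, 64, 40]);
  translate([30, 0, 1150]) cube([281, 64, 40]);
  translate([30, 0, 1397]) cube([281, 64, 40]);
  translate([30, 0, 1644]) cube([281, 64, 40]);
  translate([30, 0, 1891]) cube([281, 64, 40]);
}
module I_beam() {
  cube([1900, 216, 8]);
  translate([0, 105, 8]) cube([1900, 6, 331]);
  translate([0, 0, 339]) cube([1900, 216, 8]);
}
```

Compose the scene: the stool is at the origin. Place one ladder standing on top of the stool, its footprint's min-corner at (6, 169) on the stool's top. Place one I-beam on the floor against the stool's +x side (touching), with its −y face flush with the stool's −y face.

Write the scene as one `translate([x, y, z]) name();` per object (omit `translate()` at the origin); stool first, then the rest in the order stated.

stool();
translate([6, 169, 422]) ladder();
translate([347, 0, 0]) I_beam();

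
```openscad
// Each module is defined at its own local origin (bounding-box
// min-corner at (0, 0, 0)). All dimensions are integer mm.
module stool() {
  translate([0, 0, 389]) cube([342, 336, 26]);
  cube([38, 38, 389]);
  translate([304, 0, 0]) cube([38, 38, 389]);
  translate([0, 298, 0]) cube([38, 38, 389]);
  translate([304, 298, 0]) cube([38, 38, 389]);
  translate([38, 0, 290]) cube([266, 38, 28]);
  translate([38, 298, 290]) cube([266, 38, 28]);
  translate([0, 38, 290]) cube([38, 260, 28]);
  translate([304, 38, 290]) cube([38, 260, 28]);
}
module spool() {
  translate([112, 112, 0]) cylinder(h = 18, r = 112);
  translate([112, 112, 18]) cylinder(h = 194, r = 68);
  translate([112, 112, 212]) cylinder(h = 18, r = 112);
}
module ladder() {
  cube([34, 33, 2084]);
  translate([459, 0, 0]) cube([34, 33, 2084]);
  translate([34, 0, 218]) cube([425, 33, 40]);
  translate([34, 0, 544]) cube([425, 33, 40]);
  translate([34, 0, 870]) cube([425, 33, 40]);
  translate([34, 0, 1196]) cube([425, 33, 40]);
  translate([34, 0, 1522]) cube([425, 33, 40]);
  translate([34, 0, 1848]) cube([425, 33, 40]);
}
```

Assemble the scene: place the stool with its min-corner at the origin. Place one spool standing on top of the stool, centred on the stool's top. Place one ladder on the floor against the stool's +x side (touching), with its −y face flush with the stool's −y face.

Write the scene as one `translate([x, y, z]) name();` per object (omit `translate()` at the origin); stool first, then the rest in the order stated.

stool();
translate([59, 56, 415]) spool();
translate([342, 0, 0]) ladder();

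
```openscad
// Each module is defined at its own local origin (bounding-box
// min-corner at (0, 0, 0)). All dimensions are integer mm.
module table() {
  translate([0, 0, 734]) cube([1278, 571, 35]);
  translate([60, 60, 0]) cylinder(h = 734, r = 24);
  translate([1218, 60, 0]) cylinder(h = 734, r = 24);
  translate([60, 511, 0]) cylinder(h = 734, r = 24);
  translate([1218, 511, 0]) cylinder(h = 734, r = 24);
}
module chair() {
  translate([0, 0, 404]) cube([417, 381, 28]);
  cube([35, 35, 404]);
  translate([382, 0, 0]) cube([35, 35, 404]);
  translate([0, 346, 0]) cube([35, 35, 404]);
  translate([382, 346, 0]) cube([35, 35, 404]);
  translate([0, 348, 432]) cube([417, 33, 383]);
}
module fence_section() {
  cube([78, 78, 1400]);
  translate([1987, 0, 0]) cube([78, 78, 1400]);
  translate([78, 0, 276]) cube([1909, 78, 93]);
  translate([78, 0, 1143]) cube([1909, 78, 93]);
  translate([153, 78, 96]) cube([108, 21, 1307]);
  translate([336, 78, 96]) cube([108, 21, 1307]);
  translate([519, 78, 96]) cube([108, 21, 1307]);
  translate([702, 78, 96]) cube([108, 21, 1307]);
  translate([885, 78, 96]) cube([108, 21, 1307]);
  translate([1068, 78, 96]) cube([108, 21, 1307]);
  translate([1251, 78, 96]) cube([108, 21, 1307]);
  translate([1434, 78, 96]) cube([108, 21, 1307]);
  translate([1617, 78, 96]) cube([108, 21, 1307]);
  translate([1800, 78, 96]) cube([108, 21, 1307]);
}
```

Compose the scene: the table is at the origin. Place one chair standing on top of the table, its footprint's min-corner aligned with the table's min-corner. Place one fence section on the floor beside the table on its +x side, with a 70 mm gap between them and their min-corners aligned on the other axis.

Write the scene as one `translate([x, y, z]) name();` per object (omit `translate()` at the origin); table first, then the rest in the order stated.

table();
translate([0, 0, 769]) chair();
translate([1348, 0, 0]) fence_section();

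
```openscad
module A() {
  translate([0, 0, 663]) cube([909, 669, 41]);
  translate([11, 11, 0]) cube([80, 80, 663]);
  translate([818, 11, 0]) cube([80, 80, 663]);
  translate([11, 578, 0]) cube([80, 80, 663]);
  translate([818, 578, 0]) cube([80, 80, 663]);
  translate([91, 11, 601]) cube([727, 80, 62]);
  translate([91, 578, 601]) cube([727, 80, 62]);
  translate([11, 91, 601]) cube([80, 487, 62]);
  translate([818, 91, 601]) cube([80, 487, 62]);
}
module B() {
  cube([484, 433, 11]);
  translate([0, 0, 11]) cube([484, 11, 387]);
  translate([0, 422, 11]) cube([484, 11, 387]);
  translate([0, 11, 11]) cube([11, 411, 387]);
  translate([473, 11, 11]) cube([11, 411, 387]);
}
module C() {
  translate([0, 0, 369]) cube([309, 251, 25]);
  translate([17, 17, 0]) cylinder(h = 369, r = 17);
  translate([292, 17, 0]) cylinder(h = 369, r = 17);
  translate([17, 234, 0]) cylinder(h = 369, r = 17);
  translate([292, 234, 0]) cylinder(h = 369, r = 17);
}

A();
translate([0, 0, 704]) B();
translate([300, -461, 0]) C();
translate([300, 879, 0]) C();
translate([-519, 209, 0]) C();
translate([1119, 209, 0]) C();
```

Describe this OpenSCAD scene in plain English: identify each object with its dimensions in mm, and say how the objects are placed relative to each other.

A is a table with a 909×669 mm rectangular top, 41 mm thick, top surface at z = 704 mm, supported by four 80×80 mm square legs, each inset 11 mm from the nearest pair of top edges, running from the floor. Four apron rails, 80 mm thick and 62 mm tall, run between adjacent legs with their top edges flush with the underside of the top and their outer faces flush with the legs' outer faces.

B is an open-topped rectangular box: outside dimensions 484×433×398 mm, with a uniform wall and base thickness of 11 mm. The base is a full 484×433 slab on the floor; four walls sit on top of the base. The front and back walls (the −y and +y sides) span the full width; the two side walls fit between them.

C is a four-legged stool. The seat is a 309×251×25 mm slab whose top surface is at z = 394 mm; four round legs, each 34 mm in diameter, run from the floor (z = 0) to the underside of the seat, each leg's axis is inset half a diameter from the nearest pair of seat edges (so the leg's bounding box is flush with the corner).

The open box is on top of the table. Four stools sit around the table at the −y, +y, −x, +x sides.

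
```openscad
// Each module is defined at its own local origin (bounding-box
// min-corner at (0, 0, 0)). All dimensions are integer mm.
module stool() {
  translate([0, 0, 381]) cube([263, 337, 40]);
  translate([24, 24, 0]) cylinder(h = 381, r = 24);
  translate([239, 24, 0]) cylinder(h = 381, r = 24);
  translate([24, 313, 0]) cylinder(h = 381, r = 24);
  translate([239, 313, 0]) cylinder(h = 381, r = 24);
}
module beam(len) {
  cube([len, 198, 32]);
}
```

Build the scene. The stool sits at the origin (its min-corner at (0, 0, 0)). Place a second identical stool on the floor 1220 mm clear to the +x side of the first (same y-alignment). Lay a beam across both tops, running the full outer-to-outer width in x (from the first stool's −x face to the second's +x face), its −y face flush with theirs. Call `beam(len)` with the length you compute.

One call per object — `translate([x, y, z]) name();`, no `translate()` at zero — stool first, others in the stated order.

stool();
translate([1483, 0, 0]) stool();
translate([0, 0, 421]) beam(1746);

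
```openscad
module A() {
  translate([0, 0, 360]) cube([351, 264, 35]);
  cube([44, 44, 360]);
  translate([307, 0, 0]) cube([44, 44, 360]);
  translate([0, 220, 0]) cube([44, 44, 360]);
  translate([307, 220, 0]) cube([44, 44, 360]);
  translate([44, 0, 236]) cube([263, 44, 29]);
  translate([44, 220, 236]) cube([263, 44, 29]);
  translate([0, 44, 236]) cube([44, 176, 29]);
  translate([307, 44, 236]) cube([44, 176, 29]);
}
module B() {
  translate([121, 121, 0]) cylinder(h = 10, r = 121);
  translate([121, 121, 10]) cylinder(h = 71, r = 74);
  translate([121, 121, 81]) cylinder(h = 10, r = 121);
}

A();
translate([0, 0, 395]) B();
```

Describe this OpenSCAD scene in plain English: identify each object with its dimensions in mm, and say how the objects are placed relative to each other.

A is a four-legged stool. The seat is a 351×264×35 mm slab whose top surface is at z = 395 mm; four square legs, each 44×44 mm in cross-section, run from the floor (z = 0) to the underside of the seat, each flush with a corner of the seat. Four stretchers, 44 mm wide and 29 mm tall, connect adjacent legs with their undersides at z = 236 mm, each running between the inner faces of the legs it joins and aligned with the legs' outer faces on the other axis.

B is a spool: two coaxial disc flanges of radius 121 mm and thickness 10 mm, joined by a core cylinder of radius 74 mm and height 71 mm. The lower flange rests on z = 0 and the three cylinders share a vertical axis.

The spool is on top of the stool.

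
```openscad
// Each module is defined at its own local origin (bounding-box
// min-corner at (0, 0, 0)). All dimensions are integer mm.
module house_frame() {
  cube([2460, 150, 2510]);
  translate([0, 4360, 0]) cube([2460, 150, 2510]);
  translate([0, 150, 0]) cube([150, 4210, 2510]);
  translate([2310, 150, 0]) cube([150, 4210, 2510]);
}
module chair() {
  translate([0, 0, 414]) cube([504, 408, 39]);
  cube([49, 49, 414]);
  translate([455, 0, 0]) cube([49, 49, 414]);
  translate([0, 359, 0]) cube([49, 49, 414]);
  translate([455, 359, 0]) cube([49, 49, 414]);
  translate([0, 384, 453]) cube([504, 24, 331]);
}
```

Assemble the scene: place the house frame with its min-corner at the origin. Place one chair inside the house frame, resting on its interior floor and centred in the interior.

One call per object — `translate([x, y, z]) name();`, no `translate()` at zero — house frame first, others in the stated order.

house_frame();
translate([978, 2051, 0]) chair();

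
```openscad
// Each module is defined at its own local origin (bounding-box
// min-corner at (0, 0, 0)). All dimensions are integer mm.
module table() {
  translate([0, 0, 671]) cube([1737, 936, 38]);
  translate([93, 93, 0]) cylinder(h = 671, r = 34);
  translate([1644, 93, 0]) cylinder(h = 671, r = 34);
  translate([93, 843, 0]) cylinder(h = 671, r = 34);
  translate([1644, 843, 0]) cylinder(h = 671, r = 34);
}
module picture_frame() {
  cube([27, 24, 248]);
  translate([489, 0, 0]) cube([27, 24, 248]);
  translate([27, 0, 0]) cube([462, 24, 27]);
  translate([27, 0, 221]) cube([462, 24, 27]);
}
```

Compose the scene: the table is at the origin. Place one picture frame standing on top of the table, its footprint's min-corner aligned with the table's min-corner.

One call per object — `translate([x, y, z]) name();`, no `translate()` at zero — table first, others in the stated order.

table();
translate([0, 0, 709]) picture_frame();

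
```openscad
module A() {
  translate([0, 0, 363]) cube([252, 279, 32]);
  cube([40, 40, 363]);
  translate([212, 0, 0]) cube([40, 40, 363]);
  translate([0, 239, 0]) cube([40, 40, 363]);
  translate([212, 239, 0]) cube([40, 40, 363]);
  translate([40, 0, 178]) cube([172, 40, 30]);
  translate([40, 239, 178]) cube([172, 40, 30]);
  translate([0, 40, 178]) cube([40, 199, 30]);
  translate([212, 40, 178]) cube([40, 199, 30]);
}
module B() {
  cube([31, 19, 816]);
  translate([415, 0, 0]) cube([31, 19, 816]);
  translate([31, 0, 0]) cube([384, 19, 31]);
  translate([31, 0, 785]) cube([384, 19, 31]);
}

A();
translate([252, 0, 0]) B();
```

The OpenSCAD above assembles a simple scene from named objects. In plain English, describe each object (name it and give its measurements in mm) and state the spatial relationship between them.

A is a four-legged stool. The seat is a 252×279×32 mm slab whose top surface is at z = 395 mm; four square legs, each 40×40 mm in cross-section, run from the floor (z = 0) to the underside of the seat, each flush with a corner of the seat. Four stretchers, 40 mm wide and 30 mm tall, connect adjacent legs with their undersides at z = 178 mm, each running between the inner faces of the legs it joins and aligned with the legs' outer faces on the other axis.

B is a picture frame with a 384×754 mm rectangular opening (x by z) and a uniform 31 mm border on every side. Frame depth is 19 mm along y. It is built from two vertical stiles running the full outside height and two horizontal rails spanning the gap between the stiles.

The picture frame is against the stool's +x side, with their −y faces flush.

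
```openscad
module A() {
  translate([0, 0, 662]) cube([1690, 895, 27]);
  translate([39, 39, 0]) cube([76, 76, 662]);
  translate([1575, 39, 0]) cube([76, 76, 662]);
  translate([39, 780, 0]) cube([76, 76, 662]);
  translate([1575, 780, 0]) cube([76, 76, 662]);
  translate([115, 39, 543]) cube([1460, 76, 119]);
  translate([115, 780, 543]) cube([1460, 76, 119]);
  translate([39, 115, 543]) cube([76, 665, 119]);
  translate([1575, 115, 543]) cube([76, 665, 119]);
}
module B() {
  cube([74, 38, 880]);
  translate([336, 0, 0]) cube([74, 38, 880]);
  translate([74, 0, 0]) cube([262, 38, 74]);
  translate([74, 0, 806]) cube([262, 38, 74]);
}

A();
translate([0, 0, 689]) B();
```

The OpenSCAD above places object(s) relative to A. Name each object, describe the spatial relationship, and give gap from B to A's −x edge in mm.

A is a table. B is a picture frame. The picture frame is on top of the table. The gap from the picture frame to the table's −x edge is 0 mm.

The picture frame's min-x is at 0; the table's min-x is 0; gap = 0 mm.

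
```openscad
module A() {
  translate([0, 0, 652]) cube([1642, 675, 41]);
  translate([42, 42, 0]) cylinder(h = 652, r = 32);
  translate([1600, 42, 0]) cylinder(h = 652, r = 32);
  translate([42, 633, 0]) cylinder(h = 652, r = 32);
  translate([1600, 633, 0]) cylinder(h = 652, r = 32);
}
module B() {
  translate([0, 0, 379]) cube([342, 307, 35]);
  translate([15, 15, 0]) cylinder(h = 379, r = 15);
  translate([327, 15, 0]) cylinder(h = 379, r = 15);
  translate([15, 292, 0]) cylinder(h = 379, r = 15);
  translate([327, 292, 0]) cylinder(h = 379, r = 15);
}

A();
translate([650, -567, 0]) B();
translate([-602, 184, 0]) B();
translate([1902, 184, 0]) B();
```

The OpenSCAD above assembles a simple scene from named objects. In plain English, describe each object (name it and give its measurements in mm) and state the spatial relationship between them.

A is a table with a 1642×675 mm rectangular top, 41 mm thick, top surface at z = 693 mm, supported by four round legs of 64 mm diameter, each leg's bounding box inset 10 mm from the nearest pair of top edges, running from the floor.

B is a four-legged stool. The seat is a 342×307×35 mm slab whose top surface is at z = 414 mm; four round legs, each 30 mm in diameter, run from the floor (z = 0) to the underside of the seat, each leg's axis is inset half a diameter from the nearest pair of seat edges (so the leg's bounding box is flush with the corner).

Three stools sit around the table at the −y, −x, +x sides.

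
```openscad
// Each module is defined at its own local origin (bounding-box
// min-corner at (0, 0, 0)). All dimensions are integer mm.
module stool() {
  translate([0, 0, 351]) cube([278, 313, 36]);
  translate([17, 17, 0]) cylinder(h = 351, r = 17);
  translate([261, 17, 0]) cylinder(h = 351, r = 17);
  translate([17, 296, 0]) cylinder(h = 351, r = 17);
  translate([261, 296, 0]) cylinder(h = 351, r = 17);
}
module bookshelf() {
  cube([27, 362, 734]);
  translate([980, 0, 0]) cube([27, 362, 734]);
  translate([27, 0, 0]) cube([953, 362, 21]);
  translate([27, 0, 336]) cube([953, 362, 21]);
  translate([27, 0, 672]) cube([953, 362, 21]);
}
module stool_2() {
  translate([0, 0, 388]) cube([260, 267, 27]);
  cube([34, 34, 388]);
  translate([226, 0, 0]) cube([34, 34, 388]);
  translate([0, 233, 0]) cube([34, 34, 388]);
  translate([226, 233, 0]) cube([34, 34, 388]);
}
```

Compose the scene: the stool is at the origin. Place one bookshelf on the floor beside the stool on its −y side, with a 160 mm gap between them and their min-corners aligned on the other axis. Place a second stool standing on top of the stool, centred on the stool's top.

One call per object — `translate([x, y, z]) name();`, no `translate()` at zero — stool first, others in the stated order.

stool();
translate([0, -522, 0]) bookshelf();
translate([9, 23, 387]) stool_2();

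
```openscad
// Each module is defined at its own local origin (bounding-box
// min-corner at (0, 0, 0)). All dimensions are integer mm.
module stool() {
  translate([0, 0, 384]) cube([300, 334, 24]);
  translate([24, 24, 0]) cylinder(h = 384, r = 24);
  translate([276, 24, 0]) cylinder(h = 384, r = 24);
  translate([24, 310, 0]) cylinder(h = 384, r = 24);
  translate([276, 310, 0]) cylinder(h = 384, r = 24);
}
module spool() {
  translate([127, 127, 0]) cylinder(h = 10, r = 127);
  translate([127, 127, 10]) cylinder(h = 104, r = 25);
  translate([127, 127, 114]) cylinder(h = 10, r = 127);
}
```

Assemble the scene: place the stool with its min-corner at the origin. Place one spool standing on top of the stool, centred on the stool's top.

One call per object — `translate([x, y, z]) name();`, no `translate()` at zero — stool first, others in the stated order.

stool();
translate([23, 40, 408]) spool();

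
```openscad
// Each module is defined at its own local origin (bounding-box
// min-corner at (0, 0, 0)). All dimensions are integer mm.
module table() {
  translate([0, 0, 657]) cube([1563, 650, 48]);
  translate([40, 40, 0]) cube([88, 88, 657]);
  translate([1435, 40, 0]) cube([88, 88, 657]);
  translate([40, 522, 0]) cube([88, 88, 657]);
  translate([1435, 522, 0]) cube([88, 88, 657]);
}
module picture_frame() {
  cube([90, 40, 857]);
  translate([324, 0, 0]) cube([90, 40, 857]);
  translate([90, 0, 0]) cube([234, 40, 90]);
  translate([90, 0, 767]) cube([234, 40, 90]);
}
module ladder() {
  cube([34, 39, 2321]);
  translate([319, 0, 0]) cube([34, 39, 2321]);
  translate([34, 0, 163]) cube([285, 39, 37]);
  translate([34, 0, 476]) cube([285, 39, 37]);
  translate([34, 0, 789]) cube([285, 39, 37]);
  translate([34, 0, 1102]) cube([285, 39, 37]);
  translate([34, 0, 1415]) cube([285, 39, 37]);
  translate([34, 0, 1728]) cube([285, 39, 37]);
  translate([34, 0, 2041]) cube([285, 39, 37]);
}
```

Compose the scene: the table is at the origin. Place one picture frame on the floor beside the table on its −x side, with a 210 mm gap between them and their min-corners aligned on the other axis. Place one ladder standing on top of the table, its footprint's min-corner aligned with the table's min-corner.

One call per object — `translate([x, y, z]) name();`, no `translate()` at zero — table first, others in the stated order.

table();
translate([-624, 0, 0]) picture_frame();
translate([0, 0, 705]) ladder();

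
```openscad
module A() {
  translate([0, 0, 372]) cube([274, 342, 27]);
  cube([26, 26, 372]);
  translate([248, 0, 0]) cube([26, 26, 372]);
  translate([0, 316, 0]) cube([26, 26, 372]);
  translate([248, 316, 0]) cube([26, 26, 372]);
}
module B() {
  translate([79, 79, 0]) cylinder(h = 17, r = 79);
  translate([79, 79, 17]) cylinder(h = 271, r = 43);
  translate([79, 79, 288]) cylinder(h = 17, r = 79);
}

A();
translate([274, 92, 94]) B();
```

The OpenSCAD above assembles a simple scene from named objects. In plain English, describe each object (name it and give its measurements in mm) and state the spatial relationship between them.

A is a four-legged stool. The seat is 274×342 mm, 27 mm thick, top at z = 399 mm. It stands on four square legs, each 26×26 mm in cross-section, from z = 0 to the seat underside, each flush with a corner of the seat.

B is a spool: two coaxial disc flanges of radius 79 mm and thickness 17 mm, joined by a core cylinder of radius 43 mm and height 271 mm. The lower flange rests on z = 0 and the three cylinders share a vertical axis.

The spool is beside the stool with their tops flush at z = 399.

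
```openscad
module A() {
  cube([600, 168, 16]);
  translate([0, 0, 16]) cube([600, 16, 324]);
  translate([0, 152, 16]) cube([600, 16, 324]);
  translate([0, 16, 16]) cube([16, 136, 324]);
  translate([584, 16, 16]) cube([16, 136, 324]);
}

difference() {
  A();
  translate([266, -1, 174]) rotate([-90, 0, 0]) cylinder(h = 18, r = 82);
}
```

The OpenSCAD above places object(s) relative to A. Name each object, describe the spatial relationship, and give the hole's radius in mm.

The subtracted cylinder has r = 82 mm.

A is an open box. The open box has a circular hole through its front wall. The hole's radius is 82 mm.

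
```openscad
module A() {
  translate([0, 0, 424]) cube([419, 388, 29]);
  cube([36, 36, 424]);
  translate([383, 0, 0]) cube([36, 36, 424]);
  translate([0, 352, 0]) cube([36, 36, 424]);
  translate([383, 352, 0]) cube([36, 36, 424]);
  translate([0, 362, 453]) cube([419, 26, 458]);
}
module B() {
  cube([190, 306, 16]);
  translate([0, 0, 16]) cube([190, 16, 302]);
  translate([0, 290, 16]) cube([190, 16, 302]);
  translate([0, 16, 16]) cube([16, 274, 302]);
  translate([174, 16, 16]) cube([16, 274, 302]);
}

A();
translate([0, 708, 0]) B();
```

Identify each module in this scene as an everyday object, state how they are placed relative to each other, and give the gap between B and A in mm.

The open box's nearest face is 320 mm from the chair's +y face.

A is a chair. B is an open box. The open box is on the floor beside the chair on its +y side. The gap between the open box and the chair is 320 mm.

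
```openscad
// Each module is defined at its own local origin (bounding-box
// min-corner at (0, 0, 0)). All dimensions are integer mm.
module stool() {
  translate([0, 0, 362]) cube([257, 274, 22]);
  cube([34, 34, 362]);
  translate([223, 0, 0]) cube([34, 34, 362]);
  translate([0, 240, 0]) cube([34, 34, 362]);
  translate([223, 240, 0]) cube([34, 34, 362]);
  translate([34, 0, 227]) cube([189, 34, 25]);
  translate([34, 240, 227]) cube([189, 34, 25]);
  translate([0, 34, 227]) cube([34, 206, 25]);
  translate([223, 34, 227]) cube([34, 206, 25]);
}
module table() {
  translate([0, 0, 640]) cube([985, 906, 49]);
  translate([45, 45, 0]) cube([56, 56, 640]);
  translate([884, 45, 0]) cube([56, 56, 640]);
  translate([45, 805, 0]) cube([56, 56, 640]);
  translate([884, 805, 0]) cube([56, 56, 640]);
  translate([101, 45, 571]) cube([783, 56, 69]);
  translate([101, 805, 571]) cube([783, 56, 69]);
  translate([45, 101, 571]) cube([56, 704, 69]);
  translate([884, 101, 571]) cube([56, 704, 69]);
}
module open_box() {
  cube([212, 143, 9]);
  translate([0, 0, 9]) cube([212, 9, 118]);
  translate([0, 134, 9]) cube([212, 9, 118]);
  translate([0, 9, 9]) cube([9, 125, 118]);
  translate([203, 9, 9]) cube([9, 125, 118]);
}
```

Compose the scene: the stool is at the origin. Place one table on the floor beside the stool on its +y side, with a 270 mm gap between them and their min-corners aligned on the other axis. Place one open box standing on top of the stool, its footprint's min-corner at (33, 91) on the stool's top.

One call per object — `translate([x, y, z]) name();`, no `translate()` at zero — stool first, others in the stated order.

stool();
translate([0, 544, 0]) table();
translate([33, 91, 384]) open_box();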